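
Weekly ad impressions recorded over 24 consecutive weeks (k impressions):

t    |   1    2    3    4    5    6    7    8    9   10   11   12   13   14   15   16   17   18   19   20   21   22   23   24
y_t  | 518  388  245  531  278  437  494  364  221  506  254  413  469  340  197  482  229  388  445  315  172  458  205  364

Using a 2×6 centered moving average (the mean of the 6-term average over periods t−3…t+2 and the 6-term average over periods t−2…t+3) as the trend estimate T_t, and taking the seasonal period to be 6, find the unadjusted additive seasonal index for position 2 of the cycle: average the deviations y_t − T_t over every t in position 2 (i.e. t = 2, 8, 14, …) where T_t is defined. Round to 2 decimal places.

-17.31

Season position 2 occurs at t = 8, 14, 20 (where T_t is defined).
t=8: T_8 = 381.3333; y_8 − T_8 = 364 − 381.3333 = -17.3333
t=14: T_14 = 357.0833; y_14 − T_14 = 340 − 357.0833 = -17.0833
t=20: T_20 = 332.5000; y_20 − T_20 = 315 − 332.5000 = -17.5000
Mean deviation: (-17.3333 + -17.0833 + -17.5000) / 3 = -17.31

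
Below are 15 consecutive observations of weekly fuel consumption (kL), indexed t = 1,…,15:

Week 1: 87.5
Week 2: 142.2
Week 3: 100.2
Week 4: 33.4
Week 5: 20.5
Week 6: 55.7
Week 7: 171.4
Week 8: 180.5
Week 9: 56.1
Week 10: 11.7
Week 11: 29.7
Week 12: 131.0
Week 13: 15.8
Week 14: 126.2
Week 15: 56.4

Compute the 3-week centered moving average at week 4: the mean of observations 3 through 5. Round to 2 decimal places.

51.37

Sum of periods 3–5: 100.2 + 33.4 + 20.5 = 154.1
Divide by 3: 154.1 / 3 = 51.37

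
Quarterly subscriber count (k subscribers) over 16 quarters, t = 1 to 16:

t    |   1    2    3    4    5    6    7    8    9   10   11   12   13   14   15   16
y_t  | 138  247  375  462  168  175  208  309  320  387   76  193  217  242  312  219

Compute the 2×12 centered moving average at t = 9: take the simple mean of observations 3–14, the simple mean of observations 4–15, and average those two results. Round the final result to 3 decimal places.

258.375

Sum over 3–14: 375 + 462 + 168 + 175 + 208 + 309 + 320 + 387 + 76 + 193 + 217 + 242 = 3132
Sum over 4–15: 462 + 168 + 175 + 208 + 309 + 320 + 387 + 76 + 193 + 217 + 242 + 312 = 3069
CMA at t=9 = (3132 + 3069) / (2·12) = 6201 / 24 = 258.375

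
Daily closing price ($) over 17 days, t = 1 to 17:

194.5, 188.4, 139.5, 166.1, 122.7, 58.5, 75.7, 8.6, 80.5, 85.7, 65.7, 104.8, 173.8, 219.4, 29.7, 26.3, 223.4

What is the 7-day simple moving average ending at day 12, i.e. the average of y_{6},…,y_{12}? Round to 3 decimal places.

Sum of periods 6–12: 58.5 + 75.7 + 8.6 + 80.5 + 85.7 + 65.7 + 104.8 = 479.5
Divide by 7: 479.5 / 7 = 68.500

68.500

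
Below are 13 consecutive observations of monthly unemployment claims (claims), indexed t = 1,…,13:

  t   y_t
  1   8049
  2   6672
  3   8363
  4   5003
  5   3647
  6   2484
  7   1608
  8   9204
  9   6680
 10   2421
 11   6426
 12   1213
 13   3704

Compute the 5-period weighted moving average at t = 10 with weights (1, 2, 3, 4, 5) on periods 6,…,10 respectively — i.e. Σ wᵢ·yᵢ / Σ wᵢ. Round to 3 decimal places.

Weighted sum: 1·2484 + 2·1608 + 3·9204 + 4·6680 + 5·2421 = 2484 + 3216 + 27612 + 26720 + 12105 = 72137
Weight total: 1 + 2 + 3 + 4 + 5 = 15
WMA = 72137 / 15 = 4809.133

4809.133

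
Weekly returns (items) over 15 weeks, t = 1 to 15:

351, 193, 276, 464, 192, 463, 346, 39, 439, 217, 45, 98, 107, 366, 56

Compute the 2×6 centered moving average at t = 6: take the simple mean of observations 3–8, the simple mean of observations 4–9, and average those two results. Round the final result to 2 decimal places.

Sum over 3–8: 276 + 464 + 192 + 463 + 346 + 39 = 1780
Sum over 4–9: 464 + 192 + 463 + 346 + 39 + 439 = 1943
CMA at t=6 = (1780 + 1943) / (2·6) = 3723 / 12 = 310.25

310.25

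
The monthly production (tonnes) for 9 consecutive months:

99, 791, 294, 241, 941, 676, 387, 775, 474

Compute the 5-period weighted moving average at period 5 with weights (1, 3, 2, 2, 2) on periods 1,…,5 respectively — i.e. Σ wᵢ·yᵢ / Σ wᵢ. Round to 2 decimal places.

Weighted sum: 1·99 + 3·791 + 2·294 + 2·241 + 2·941 = 99 + 2373 + 588 + 482 + 1882 = 5424
Weight total: 1 + 3 + 2 + 2 + 2 = 10
WMA = 5424 / 10 = 542.40

542.40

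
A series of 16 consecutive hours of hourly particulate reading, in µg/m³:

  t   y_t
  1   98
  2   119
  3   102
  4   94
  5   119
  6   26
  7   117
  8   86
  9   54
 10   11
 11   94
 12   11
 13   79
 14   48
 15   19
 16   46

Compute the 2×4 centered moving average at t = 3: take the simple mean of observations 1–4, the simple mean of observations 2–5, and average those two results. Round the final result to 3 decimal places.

Sum over 1–4: 98 + 119 + 102 + 94 = 413
Sum over 2–5: 119 + 102 + 94 + 119 = 434
CMA at t=3 = (413 + 434) / (2·4) = 847 / 8 = 105.875

105.875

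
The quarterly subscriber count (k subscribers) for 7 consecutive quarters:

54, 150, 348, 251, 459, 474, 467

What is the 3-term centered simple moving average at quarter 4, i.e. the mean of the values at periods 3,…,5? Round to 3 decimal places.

352.667

Sum of periods 3–5: 348 + 251 + 459 = 1058
Divide by 3: 1058 / 3 = 352.667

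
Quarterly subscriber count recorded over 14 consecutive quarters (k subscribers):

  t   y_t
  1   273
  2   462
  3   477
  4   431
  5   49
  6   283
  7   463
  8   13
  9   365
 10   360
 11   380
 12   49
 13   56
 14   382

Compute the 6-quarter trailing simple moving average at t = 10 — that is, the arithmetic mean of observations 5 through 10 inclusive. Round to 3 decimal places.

Sum of periods 5–10: 49 + 283 + 463 + 13 + 365 + 360 = 1533
Divide by 6: 1533 / 6 = 255.500

255.500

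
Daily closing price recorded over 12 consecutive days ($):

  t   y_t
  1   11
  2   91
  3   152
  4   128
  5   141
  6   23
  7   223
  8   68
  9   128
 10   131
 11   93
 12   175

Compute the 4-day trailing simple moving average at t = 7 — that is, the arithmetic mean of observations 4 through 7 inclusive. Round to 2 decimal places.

128.75

Sum of periods 4–7: 128 + 141 + 23 + 223 = 515
Divide by 4: 515 / 4 = 128.75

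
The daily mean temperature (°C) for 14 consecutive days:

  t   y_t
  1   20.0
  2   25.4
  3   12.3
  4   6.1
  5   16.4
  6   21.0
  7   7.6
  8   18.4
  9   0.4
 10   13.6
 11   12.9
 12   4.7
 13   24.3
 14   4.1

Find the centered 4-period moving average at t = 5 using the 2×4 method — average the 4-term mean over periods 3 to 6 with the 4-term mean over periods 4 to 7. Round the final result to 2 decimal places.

Sum over 3–6: 12.3 + 6.1 + 16.4 + 21.0 = 55.8
Sum over 4–7: 6.1 + 16.4 + 21.0 + 7.6 = 51.1
CMA at t=5 = (55.8 + 51.1) / (2·4) = 106.9 / 8 = 13.36

13.36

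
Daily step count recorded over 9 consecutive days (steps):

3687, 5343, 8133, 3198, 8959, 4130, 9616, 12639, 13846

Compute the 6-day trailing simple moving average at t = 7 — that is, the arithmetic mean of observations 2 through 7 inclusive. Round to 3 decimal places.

6563.167

Sum of periods 2–7: 5343 + 8133 + 3198 + 8959 + 4130 + 9616 = 39379
Divide by 6: 39379 / 6 = 6563.167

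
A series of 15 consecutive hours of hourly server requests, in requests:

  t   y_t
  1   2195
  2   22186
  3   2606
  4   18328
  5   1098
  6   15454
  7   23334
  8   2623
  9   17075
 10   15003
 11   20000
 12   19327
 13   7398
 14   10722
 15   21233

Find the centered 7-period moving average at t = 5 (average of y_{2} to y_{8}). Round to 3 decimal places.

12232.714

Sum of periods 2–8: 22186 + 2606 + 18328 + 1098 + 15454 + 23334 + 2623 = 85629
Divide by 7: 85629 / 7 = 12232.714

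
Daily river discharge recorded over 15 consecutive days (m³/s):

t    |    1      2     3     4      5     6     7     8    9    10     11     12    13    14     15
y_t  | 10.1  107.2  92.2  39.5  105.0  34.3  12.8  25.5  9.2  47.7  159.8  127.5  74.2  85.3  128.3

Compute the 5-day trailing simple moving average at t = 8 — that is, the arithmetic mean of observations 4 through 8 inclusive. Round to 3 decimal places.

43.420

Sum of periods 4–8: 39.5 + 105.0 + 34.3 + 12.8 + 25.5 = 217.1
Divide by 5: 217.1 / 5 = 43.420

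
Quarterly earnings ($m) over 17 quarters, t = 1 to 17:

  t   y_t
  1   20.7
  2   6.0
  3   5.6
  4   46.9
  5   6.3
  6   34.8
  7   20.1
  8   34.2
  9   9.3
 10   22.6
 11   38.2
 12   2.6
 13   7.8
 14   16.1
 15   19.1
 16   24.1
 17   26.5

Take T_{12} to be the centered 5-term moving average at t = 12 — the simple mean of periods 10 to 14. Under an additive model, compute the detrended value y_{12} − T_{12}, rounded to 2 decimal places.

-14.86

Trend T_12 = (22.6 + 38.2 + 2.6 + 7.8 + 16.1) / 5 = 87.3/5 = 17.4600
Detrended value: 2.6 − 17.4600 = -14.86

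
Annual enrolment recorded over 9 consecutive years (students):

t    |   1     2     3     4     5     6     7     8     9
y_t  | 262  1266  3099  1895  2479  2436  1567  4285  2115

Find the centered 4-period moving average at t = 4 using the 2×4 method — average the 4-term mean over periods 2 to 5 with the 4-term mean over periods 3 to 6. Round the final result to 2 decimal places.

Sum over 2–5: 1266 + 3099 + 1895 + 2479 = 8739
Sum over 3–6: 3099 + 1895 + 2479 + 2436 = 9909
CMA at t=4 = (8739 + 9909) / (2·4) = 18648 / 8 = 2331.00

2331.00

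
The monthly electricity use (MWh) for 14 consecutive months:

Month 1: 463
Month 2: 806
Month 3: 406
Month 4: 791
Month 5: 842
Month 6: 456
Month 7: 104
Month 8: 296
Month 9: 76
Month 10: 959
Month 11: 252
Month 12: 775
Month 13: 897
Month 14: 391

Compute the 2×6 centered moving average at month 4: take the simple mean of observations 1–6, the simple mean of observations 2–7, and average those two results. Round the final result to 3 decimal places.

Sum over 1–6: 463 + 806 + 406 + 791 + 842 + 456 = 3764
Sum over 2–7: 806 + 406 + 791 + 842 + 456 + 104 = 3405
CMA at t=4 = (3764 + 3405) / (2·6) = 7169 / 12 = 597.417

597.417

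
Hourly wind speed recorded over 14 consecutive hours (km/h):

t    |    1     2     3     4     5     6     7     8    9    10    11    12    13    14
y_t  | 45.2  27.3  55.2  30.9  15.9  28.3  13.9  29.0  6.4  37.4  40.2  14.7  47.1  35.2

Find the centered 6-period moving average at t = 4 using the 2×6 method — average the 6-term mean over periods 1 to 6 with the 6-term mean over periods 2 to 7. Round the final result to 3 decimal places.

31.192

Sum over 1–6: 45.2 + 27.3 + 55.2 + 30.9 + 15.9 + 28.3 = 202.8
Sum over 2–7: 27.3 + 55.2 + 30.9 + 15.9 + 28.3 + 13.9 = 171.5
CMA at t=4 = (202.8 + 171.5) / (2·6) = 374.3 / 12 = 31.192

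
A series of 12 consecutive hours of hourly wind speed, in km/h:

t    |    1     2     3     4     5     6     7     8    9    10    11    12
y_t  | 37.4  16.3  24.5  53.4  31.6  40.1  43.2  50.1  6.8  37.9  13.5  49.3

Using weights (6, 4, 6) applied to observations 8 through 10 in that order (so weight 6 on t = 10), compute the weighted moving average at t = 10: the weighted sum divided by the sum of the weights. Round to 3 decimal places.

34.700

Weighted sum: 6·50.1 + 4·6.8 + 6·37.9 = 300.6 + 27.2 + 227.4 = 555.2
Weight total: 6 + 4 + 6 = 16
WMA = 555.2 / 16 = 34.700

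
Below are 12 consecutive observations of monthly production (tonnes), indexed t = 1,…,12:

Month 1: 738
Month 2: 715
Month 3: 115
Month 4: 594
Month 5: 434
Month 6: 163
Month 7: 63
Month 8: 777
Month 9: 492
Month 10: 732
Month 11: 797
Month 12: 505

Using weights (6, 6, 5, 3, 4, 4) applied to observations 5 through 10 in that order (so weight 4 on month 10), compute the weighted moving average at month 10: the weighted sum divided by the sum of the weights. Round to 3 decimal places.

Weighted sum: 6·434 + 6·163 + 5·63 + 3·777 + 4·492 + 4·732 = 2604 + 978 + 315 + 2331 + 1968 + 2928 = 11124
Weight total: 6 + 6 + 5 + 3 + 4 + 4 = 28
WMA = 11124 / 28 = 397.286

397.286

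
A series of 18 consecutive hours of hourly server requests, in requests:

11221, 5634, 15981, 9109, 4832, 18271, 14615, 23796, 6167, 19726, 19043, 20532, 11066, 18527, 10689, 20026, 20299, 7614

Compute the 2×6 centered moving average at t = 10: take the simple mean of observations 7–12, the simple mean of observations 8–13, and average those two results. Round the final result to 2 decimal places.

Sum over 7–12: 14615 + 23796 + 6167 + 19726 + 19043 + 20532 = 103879
Sum over 8–13: 23796 + 6167 + 19726 + 19043 + 20532 + 11066 = 100330
CMA at t=10 = (103879 + 100330) / (2·6) = 204209 / 12 = 17017.42

17017.42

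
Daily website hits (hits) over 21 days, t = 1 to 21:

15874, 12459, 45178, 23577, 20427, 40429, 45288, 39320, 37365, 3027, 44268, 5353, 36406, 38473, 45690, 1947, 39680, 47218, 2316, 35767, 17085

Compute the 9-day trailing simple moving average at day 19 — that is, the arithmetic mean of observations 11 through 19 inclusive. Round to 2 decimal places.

Sum of periods 11–19: 44268 + 5353 + 36406 + 38473 + 45690 + 1947 + 39680 + 47218 + 2316 = 261351
Divide by 9: 261351 / 9 = 29039.00

29039.00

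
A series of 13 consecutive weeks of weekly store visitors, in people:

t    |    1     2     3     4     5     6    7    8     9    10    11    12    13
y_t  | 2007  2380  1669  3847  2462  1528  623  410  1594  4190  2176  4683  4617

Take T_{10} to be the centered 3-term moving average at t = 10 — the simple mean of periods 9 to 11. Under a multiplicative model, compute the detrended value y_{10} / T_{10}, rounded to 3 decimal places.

1.579

Trend T_10 = (1594 + 4190 + 2176) / 3 = 7960/3 = 2653.33333
Ratio to trend: 4190 / 2653.33333 = 1.579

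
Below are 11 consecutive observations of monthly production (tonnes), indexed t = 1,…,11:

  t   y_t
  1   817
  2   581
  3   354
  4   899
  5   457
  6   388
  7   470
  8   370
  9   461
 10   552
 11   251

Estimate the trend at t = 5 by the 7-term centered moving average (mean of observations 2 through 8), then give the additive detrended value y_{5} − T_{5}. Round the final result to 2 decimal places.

-45.71

Trend T_5 = (581 + 354 + 899 + 457 + 388 + 470 + 370) / 7 = 3519/7 = 502.7143
Detrended value: 457 − 502.7143 = -45.71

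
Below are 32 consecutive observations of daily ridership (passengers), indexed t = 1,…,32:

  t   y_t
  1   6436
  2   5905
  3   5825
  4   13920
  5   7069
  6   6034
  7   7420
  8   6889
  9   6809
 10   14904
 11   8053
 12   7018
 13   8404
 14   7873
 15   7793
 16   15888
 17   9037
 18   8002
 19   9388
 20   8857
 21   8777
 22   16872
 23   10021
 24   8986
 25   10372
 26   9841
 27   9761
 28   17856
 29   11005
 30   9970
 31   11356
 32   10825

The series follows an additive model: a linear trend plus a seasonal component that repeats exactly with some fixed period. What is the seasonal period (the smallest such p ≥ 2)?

6

First differences y_{t+1} − y_t: -531, -80, 8095, -6851, -1035, 1386, -531, -80, 8095, -6851, -1035, 1386, -531, -80, …
The difference pattern repeats every 6 terms and not for any smaller step, so p = 6.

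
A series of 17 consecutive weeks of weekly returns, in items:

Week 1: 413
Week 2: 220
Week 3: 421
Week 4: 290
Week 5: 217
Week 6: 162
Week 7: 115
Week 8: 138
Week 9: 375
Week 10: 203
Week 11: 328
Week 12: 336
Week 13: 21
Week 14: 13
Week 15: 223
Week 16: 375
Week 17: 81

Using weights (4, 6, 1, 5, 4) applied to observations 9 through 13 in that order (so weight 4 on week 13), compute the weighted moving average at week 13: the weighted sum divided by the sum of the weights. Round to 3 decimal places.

240.500

Weighted sum: 4·375 + 6·203 + 1·328 + 5·336 + 4·21 = 1500 + 1218 + 328 + 1680 + 84 = 4810
Weight total: 4 + 6 + 1 + 5 + 4 = 20
WMA = 4810 / 20 = 240.500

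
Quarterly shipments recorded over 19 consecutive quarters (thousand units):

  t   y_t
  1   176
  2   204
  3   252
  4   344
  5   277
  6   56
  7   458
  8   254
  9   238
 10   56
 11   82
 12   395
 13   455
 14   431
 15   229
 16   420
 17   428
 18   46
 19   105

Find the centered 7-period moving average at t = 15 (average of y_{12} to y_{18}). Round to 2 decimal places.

Sum of periods 12–18: 395 + 455 + 431 + 229 + 420 + 428 + 46 = 2404
Divide by 7: 2404 / 7 = 343.43

343.43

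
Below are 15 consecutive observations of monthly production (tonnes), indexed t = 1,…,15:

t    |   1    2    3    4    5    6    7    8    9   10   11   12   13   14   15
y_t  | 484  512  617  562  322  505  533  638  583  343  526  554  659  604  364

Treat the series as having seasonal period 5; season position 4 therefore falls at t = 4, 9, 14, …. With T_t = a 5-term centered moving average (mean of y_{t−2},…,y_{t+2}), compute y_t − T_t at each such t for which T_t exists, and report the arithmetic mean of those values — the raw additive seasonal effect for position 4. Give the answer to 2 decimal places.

Season position 4 occurs at t = 4, 9 (where T_t is defined).
t=4: T_4 = 503.6000; y_4 − T_4 = 562 − 503.6000 = 58.4000
t=9: T_9 = 524.6000; y_9 − T_9 = 583 − 524.6000 = 58.4000
Mean deviation: (58.4000 + 58.4000) / 2 = 58.40

58.40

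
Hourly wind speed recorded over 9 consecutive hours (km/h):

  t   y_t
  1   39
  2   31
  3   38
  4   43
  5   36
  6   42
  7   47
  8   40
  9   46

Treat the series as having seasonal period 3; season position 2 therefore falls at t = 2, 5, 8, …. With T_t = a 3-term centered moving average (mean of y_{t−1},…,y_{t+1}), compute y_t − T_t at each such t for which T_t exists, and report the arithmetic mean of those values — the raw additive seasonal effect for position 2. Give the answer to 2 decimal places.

-4.56

Season position 2 occurs at t = 2, 5, 8 (where T_t is defined).
t=2: T_2 = 36.0000; y_2 − T_2 = 31 − 36.0000 = -5.0000
t=5: T_5 = 40.3333; y_5 − T_5 = 36 − 40.3333 = -4.3333
t=8: T_8 = 44.3333; y_8 − T_8 = 40 − 44.3333 = -4.3333
Mean deviation: (-5.0000 + -4.3333 + -4.3333) / 3 = -4.56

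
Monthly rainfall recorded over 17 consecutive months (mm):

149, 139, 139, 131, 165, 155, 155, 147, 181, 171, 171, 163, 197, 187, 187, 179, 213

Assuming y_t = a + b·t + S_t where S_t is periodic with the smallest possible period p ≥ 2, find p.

First differences y_{t+1} − y_t: -10, 0, -8, 34, -10, 0, -8, 34, -10, 0, …
The difference pattern repeats every 4 terms and not for any smaller step, so p = 4.

4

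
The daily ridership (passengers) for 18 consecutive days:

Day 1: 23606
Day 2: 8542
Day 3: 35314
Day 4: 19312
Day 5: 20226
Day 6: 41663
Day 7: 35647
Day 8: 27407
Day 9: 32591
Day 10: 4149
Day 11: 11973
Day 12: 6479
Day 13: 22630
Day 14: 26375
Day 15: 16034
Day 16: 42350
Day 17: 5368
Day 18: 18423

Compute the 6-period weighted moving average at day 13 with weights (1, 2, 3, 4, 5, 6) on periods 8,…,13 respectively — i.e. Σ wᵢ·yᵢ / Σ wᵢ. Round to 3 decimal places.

15290.619

Weighted sum: 1·27407 + 2·32591 + 3·4149 + 4·11973 + 5·6479 + 6·22630 = 27407 + 65182 + 12447 + 47892 + 32395 + 135780 = 321103
Weight total: 1 + 2 + 3 + 4 + 5 + 6 = 21
WMA = 321103 / 21 = 15290.619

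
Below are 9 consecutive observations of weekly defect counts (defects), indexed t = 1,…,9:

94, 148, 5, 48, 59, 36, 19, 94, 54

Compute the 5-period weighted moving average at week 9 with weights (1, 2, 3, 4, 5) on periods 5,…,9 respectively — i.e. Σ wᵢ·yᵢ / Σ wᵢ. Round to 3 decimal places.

Weighted sum: 1·59 + 2·36 + 3·19 + 4·94 + 5·54 = 59 + 72 + 57 + 376 + 270 = 834
Weight total: 1 + 2 + 3 + 4 + 5 = 15
WMA = 834 / 15 = 55.600

55.600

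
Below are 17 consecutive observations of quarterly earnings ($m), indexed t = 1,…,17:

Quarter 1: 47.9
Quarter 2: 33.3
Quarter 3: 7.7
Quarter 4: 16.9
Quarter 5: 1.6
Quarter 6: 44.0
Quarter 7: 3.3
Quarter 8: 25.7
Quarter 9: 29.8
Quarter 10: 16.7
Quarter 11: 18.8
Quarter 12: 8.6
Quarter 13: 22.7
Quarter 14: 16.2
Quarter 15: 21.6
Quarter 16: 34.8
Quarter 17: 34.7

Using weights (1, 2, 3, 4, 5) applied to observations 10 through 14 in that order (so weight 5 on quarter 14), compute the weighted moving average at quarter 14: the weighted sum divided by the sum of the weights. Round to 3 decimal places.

16.793

Weighted sum: 1·16.7 + 2·18.8 + 3·8.6 + 4·22.7 + 5·16.2 = 16.7 + 37.6 + 25.8 + 90.8 + 81.0 = 251.9
Weight total: 1 + 2 + 3 + 4 + 5 = 15
WMA = 251.9 / 15 = 16.793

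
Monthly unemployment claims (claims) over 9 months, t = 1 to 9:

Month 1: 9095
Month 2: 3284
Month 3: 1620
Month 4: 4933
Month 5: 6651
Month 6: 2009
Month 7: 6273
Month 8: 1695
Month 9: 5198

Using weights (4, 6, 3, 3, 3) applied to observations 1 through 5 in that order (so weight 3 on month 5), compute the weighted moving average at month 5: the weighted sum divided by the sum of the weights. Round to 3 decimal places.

Weighted sum: 4·9095 + 6·3284 + 3·1620 + 3·4933 + 3·6651 = 36380 + 19704 + 4860 + 14799 + 19953 = 95696
Weight total: 4 + 6 + 3 + 3 + 3 = 19
WMA = 95696 / 19 = 5036.632

5036.632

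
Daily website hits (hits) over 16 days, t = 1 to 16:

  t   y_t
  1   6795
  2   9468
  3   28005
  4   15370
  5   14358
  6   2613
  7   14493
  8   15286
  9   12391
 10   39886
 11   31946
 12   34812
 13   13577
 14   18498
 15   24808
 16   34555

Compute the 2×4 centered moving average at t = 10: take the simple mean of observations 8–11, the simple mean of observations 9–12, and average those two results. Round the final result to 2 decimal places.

27318.00

Sum over 8–11: 15286 + 12391 + 39886 + 31946 = 99509
Sum over 9–12: 12391 + 39886 + 31946 + 34812 = 119035
CMA at t=10 = (99509 + 119035) / (2·4) = 218544 / 8 = 27318.00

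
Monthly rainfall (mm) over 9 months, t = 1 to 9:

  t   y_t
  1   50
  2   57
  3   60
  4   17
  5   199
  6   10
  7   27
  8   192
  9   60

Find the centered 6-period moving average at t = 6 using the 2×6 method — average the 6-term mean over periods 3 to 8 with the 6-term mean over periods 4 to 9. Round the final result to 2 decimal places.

84.17

Sum over 3–8: 60 + 17 + 199 + 10 + 27 + 192 = 505
Sum over 4–9: 17 + 199 + 10 + 27 + 192 + 60 = 505
CMA at t=6 = (505 + 505) / (2·6) = 1010 / 12 = 84.17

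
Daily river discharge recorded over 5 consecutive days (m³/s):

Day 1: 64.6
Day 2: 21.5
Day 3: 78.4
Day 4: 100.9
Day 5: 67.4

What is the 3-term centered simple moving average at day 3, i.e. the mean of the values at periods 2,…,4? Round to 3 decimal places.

Sum of periods 2–4: 21.5 + 78.4 + 100.9 = 200.8
Divide by 3: 200.8 / 3 = 66.933

66.933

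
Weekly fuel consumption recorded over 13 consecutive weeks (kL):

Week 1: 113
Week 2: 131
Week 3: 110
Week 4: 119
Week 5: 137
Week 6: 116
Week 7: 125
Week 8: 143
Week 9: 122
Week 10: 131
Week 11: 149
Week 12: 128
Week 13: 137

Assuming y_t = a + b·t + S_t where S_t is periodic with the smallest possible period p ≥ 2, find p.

First differences y_{t+1} − y_t: 18, -21, 9, 18, -21, 9, 18, -21, …
The difference pattern repeats every 3 terms and not for any smaller step, so p = 3.

3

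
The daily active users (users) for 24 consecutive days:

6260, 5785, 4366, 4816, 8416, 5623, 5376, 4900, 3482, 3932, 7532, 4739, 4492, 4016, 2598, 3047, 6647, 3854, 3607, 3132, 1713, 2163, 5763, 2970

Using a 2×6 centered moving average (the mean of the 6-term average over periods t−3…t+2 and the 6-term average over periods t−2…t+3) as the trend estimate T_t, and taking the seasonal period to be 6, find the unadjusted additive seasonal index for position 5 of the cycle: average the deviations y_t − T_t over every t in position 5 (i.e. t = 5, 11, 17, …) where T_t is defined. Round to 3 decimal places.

2759.361

Season position 5 occurs at t = 5, 11, 17 (where T_t is defined).
t=5: T_5 = 5656.58333; y_5 − T_5 = 8416 − 5656.58333 = 2759.41667
t=11: T_11 = 4772.50000; y_11 − T_11 = 7532 − 4772.50000 = 2759.50000
t=17: T_17 = 3887.83333; y_17 − T_17 = 6647 − 3887.83333 = 2759.16667
Mean deviation: (2759.41667 + 2759.50000 + 2759.16667) / 3 = 2759.361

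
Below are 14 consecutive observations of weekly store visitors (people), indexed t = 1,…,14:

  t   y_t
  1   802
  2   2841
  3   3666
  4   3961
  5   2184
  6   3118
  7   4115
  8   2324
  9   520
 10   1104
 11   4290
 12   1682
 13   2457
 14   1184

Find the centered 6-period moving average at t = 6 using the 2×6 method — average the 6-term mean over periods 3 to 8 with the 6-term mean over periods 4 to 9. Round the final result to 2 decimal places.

Sum over 3–8: 3666 + 3961 + 2184 + 3118 + 4115 + 2324 = 19368
Sum over 4–9: 3961 + 2184 + 3118 + 4115 + 2324 + 520 = 16222
CMA at t=6 = (19368 + 16222) / (2·6) = 35590 / 12 = 2965.83

2965.83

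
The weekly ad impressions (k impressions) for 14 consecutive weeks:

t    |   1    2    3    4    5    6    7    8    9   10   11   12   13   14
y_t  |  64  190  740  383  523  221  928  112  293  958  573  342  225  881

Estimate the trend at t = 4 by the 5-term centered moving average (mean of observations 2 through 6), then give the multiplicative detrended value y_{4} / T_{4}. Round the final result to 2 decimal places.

Trend T_4 = (190 + 740 + 383 + 523 + 221) / 5 = 2057/5 = 411.4000
Ratio to trend: 383 / 411.4000 = 0.93

0.93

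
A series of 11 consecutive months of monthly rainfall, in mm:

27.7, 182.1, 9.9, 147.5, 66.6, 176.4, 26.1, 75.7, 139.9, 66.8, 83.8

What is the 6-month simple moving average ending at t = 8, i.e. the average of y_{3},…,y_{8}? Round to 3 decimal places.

Sum of periods 3–8: 9.9 + 147.5 + 66.6 + 176.4 + 26.1 + 75.7 = 502.2
Divide by 6: 502.2 / 6 = 83.700

83.700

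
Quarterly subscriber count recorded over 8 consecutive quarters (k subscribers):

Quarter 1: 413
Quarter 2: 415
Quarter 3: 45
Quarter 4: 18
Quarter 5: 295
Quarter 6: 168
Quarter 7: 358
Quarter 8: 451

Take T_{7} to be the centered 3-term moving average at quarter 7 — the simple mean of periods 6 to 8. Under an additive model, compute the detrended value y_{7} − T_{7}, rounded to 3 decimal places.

32.333

Trend T_7 = (168 + 358 + 451) / 3 = 977/3 = 325.66667
Detrended value: 358 − 325.66667 = 32.333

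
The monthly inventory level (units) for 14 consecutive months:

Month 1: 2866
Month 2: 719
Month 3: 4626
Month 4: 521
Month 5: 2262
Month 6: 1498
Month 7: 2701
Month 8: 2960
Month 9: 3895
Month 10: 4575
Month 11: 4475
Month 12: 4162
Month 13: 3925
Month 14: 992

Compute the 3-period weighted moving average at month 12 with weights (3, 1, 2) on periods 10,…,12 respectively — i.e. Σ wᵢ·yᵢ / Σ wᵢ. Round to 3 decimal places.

4420.667

Weighted sum: 3·4575 + 1·4475 + 2·4162 = 13725 + 4475 + 8324 = 26524
Weight total: 3 + 1 + 2 = 6
WMA = 26524 / 6 = 4420.667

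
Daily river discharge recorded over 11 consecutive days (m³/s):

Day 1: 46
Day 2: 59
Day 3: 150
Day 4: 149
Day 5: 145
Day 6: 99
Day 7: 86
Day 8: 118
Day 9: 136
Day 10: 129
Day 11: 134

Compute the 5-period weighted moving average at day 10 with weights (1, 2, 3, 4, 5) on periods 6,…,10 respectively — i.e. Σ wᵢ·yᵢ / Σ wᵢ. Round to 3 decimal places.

Weighted sum: 1·99 + 2·86 + 3·118 + 4·136 + 5·129 = 99 + 172 + 354 + 544 + 645 = 1814
Weight total: 1 + 2 + 3 + 4 + 5 = 15
WMA = 1814 / 15 = 120.933

120.933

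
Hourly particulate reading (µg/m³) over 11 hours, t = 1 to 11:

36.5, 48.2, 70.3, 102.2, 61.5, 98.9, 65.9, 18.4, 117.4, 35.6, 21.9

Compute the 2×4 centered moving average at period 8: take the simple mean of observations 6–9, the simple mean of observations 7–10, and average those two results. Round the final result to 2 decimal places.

Sum over 6–9: 98.9 + 65.9 + 18.4 + 117.4 = 300.6
Sum over 7–10: 65.9 + 18.4 + 117.4 + 35.6 = 237.3
CMA at t=8 = (300.6 + 237.3) / (2·4) = 537.9 / 8 = 67.24

67.24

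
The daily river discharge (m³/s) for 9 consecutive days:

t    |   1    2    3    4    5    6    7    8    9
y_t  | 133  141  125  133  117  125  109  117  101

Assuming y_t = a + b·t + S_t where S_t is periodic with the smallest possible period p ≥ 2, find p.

2

First differences y_{t+1} − y_t: 8, -16, 8, -16, 8, -16, …
The difference pattern repeats every 2 terms and not for any smaller step, so p = 2.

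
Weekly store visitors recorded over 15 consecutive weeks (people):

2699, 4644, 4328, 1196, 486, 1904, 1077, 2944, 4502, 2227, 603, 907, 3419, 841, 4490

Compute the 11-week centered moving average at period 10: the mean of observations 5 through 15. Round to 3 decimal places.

2127.273

Sum of periods 5–15: 486 + 1904 + 1077 + 2944 + 4502 + 2227 + 603 + 907 + 3419 + 841 + 4490 = 23400
Divide by 11: 23400 / 11 = 2127.273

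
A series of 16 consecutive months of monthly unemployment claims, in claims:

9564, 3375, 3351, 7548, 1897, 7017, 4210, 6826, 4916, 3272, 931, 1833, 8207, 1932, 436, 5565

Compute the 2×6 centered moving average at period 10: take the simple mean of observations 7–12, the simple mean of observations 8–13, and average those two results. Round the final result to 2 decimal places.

3997.75

Sum over 7–12: 4210 + 6826 + 4916 + 3272 + 931 + 1833 = 21988
Sum over 8–13: 6826 + 4916 + 3272 + 931 + 1833 + 8207 = 25985
CMA at t=10 = (21988 + 25985) / (2·6) = 47973 / 12 = 3997.75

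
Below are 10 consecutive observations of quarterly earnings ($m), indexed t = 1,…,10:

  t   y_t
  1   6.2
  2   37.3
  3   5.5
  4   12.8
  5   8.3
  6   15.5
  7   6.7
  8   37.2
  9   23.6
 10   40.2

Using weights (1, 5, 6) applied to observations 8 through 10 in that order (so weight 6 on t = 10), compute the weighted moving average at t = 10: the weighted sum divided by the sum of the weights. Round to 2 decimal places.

33.03

Weighted sum: 1·37.2 + 5·23.6 + 6·40.2 = 37.2 + 118.0 + 241.2 = 396.4
Weight total: 1 + 5 + 6 = 12
WMA = 396.4 / 12 = 33.03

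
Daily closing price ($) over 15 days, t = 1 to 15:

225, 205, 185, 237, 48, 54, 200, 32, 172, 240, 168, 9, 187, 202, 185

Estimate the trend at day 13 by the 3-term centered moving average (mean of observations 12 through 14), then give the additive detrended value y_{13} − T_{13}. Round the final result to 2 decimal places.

Trend T_13 = (9 + 187 + 202) / 3 = 398/3 = 132.6667
Detrended value: 187 − 132.6667 = 54.33

54.33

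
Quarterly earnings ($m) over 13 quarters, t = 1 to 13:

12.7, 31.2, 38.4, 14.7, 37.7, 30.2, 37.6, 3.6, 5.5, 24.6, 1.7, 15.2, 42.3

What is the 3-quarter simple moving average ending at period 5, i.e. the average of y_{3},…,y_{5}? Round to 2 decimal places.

Sum of periods 3–5: 38.4 + 14.7 + 37.7 = 90.8
Divide by 3: 90.8 / 3 = 30.27

30.27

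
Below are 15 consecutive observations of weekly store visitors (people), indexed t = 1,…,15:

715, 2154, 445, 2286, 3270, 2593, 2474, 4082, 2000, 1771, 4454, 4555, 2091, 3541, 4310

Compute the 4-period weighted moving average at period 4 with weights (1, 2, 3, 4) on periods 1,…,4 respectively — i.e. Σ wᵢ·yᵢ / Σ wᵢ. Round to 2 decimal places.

1550.20

Weighted sum: 1·715 + 2·2154 + 3·445 + 4·2286 = 715 + 4308 + 1335 + 9144 = 15502
Weight total: 1 + 2 + 3 + 4 = 10
WMA = 15502 / 10 = 1550.20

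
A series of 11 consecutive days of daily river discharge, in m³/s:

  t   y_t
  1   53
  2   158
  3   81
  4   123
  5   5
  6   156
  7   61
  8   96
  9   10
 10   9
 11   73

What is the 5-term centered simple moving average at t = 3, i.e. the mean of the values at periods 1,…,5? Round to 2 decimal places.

84.00

Sum of periods 1–5: 53 + 158 + 81 + 123 + 5 = 420
Divide by 5: 420 / 5 = 84.00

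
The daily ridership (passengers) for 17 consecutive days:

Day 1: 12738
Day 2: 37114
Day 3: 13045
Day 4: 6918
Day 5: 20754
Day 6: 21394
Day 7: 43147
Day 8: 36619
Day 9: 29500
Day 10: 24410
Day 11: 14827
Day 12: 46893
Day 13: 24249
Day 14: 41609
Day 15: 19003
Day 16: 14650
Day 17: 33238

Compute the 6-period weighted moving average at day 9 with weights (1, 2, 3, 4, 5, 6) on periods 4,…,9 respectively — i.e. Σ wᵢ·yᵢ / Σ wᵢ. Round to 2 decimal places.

Weighted sum: 1·6918 + 2·20754 + 3·21394 + 4·43147 + 5·36619 + 6·29500 = 6918 + 41508 + 64182 + 172588 + 183095 + 177000 = 645291
Weight total: 1 + 2 + 3 + 4 + 5 + 6 = 21
WMA = 645291 / 21 = 30728.14

30728.14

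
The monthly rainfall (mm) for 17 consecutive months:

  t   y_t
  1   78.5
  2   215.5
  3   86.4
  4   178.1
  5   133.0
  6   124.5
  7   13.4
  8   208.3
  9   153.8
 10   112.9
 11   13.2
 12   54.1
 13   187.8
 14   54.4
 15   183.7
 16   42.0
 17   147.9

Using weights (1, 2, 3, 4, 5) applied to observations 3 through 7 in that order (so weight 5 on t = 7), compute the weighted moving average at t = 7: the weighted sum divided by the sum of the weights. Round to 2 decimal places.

Weighted sum: 1·86.4 + 2·178.1 + 3·133.0 + 4·124.5 + 5·13.4 = 86.4 + 356.2 + 399.0 + 498.0 + 67.0 = 1406.6
Weight total: 1 + 2 + 3 + 4 + 5 = 15
WMA = 1406.6 / 15 = 93.77

93.77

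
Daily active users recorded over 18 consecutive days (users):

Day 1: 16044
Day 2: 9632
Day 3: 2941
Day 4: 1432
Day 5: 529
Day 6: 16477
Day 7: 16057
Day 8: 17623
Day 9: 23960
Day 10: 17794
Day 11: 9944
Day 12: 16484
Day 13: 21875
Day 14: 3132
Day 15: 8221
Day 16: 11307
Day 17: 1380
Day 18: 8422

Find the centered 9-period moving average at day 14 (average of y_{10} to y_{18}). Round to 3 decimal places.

Sum of periods 10–18: 17794 + 9944 + 16484 + 21875 + 3132 + 8221 + 11307 + 1380 + 8422 = 98559
Divide by 9: 98559 / 9 = 10951.000

10951.000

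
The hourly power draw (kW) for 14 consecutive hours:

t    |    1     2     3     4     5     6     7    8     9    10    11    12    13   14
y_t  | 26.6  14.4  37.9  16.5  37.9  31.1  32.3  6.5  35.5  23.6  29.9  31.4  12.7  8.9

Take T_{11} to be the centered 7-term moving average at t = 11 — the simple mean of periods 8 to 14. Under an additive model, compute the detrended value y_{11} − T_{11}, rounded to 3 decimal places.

Trend T_11 = (6.5 + 35.5 + 23.6 + 29.9 + 31.4 + 12.7 + 8.9) / 7 = 148.5/7 = 21.21429
Detrended value: 29.9 − 21.21429 = 8.686

8.686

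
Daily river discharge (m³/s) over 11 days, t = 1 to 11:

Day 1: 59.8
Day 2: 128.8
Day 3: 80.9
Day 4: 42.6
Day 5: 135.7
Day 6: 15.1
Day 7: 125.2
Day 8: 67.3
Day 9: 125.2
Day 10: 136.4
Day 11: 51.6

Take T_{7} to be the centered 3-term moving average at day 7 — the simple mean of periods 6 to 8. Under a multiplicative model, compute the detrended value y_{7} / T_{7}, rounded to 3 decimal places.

1.809

Trend T_7 = (15.1 + 125.2 + 67.3) / 3 = 207.6/3 = 69.20000
Ratio to trend: 125.2 / 69.20000 = 1.809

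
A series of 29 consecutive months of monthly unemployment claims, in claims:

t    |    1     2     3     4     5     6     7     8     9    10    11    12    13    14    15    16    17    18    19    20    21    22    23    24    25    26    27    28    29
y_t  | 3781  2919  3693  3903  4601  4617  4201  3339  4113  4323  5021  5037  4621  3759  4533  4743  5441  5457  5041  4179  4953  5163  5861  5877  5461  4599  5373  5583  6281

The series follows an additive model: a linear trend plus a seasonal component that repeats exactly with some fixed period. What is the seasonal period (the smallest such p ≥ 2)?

6

First differences y_{t+1} − y_t: -862, 774, 210, 698, 16, -416, -862, 774, 210, 698, 16, -416, -862, 774, …
The difference pattern repeats every 6 terms and not for any smaller step, so p = 6.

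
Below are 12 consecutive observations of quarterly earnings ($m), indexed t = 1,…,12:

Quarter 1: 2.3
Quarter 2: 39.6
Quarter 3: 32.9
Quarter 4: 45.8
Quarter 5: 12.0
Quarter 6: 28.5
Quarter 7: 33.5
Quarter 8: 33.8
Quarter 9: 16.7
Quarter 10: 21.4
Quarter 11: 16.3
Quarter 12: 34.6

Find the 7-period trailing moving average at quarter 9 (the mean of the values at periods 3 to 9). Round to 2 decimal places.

Sum of periods 3–9: 32.9 + 45.8 + 12.0 + 28.5 + 33.5 + 33.8 + 16.7 = 203.2
Divide by 7: 203.2 / 7 = 29.03

29.03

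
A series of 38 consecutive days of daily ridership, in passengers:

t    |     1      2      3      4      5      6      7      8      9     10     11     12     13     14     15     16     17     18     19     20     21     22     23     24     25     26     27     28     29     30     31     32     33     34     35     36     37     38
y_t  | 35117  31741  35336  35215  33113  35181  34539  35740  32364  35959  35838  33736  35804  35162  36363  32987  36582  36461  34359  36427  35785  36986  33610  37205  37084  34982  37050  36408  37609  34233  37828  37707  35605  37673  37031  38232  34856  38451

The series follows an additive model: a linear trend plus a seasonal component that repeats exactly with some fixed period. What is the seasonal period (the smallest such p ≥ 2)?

First differences y_{t+1} − y_t: -3376, 3595, -121, -2102, 2068, -642, 1201, -3376, 3595, -121, -2102, 2068, -642, 1201, -3376, 3595, …
The difference pattern repeats every 7 terms and not for any smaller step, so p = 7.

7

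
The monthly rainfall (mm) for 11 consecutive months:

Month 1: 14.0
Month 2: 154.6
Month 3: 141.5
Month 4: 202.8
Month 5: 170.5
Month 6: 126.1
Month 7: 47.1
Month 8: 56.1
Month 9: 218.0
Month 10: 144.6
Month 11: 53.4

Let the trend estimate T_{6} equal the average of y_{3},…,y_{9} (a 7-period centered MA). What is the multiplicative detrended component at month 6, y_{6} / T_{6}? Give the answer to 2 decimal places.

0.92

Trend T_6 = (141.5 + 202.8 + 170.5 + 126.1 + 47.1 + 56.1 + 218.0) / 7 = 962.1/7 = 137.4429
Ratio to trend: 126.1 / 137.4429 = 0.92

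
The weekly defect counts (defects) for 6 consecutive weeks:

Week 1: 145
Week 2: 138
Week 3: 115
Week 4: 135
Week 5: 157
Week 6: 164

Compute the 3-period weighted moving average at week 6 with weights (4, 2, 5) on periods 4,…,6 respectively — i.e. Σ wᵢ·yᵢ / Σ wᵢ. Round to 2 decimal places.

Weighted sum: 4·135 + 2·157 + 5·164 = 540 + 314 + 820 = 1674
Weight total: 4 + 2 + 5 = 11
WMA = 1674 / 11 = 152.18

152.18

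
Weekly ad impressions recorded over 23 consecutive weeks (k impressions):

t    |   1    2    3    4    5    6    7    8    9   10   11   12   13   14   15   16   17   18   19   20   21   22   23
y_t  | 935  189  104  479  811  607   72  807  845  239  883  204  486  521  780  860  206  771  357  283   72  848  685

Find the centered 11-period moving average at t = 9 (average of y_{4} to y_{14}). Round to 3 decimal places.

541.273

Sum of periods 4–14: 479 + 811 + 607 + 72 + 807 + 845 + 239 + 883 + 204 + 486 + 521 = 5954
Divide by 11: 5954 / 11 = 541.273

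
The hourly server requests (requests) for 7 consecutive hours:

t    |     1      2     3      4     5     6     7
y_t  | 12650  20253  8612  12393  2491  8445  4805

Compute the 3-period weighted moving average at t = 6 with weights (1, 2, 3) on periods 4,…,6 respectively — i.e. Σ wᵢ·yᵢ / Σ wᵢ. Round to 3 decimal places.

7118.333

Weighted sum: 1·12393 + 2·2491 + 3·8445 = 12393 + 4982 + 25335 = 42710
Weight total: 1 + 2 + 3 = 6
WMA = 42710 / 6 = 7118.333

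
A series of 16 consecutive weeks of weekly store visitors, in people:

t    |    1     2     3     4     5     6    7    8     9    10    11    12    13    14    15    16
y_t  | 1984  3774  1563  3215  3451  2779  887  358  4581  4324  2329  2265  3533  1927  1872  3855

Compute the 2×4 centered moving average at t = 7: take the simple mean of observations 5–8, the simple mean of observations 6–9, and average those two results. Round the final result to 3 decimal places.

2010.000

Sum over 5–8: 3451 + 2779 + 887 + 358 = 7475
Sum over 6–9: 2779 + 887 + 358 + 4581 = 8605
CMA at t=7 = (7475 + 8605) / (2·4) = 16080 / 8 = 2010.000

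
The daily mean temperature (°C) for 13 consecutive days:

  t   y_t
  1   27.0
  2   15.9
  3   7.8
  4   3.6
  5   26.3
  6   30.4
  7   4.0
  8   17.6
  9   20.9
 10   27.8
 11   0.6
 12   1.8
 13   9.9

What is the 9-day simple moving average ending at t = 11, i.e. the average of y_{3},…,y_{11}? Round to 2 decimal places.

15.44

Sum of periods 3–11: 7.8 + 3.6 + 26.3 + 30.4 + 4.0 + 17.6 + 20.9 + 27.8 + 0.6 = 139.0
Divide by 9: 139.0 / 9 = 15.44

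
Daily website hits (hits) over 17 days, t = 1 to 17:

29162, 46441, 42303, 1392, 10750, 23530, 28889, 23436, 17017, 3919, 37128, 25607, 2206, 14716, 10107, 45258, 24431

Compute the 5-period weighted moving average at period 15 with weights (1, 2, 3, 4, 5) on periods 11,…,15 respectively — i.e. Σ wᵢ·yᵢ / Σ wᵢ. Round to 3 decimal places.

13623.933

Weighted sum: 1·37128 + 2·25607 + 3·2206 + 4·14716 + 5·10107 = 37128 + 51214 + 6618 + 58864 + 50535 = 204359
Weight total: 1 + 2 + 3 + 4 + 5 = 15
WMA = 204359 / 15 = 13623.933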